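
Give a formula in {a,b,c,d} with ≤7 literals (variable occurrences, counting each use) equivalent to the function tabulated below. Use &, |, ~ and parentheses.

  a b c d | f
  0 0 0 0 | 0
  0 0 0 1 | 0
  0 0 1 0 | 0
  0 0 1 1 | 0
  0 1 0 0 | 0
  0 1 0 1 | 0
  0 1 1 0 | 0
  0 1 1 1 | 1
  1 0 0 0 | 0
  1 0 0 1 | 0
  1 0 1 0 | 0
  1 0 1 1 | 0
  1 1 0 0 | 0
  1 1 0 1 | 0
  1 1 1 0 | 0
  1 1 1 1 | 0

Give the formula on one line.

((~a & (d & b)) & c)

  ~a = 1111111100000000
  (d & b) = 0000010100000101
  (~a & (d & b)) = 0000010100000000
  ((~a & (d & b)) & c) = 0000000100000000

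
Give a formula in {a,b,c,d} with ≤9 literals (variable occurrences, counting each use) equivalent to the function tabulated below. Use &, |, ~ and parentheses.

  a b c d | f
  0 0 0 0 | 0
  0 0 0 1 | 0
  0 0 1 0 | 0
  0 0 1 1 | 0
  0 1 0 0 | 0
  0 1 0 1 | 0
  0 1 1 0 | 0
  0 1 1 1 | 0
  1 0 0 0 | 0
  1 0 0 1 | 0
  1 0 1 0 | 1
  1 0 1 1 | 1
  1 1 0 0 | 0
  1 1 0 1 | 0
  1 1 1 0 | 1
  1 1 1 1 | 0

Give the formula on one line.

  ~d = 1010101010101010
  ~a = 1111111100000000
  (~d | ~a) = 1111111110101010
  ~c = 1100110011001100
  ~b = 1111000011110000
  (c & ~b) = 0011000000110000
  (d & (c & ~b)) = 0001000000010000
  (~c | (d & (c & ~b))) = 1101110011011100
  ((~d | ~a) | (~c | (d & (c & ~b)))) = 1111111111111110
  (a | ~c) = 1100110011111111
  (c & (a | ~c)) = 0000000000110011
  (((~d | ~a) | (~c | (d & (c & ~b)))) & (c & (a | ~c))) = 0000000000110010

(((~d | ~a) | (~c | (d & (c & ~b)))) & (c & (a | ~c)))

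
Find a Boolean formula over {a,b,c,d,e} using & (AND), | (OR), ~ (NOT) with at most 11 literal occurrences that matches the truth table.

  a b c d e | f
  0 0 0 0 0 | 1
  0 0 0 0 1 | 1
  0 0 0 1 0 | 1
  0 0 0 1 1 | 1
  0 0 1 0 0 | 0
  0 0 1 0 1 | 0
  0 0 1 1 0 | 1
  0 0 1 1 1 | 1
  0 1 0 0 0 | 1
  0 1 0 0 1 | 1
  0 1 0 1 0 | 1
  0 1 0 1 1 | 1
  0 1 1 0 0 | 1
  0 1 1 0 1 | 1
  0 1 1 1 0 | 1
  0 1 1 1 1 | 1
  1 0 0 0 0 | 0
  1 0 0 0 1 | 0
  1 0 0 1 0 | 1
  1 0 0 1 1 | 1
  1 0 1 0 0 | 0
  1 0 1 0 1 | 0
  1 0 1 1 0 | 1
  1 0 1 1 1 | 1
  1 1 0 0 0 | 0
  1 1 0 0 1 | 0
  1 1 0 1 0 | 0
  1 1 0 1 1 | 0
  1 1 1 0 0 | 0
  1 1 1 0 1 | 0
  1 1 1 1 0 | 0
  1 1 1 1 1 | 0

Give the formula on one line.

(((d | (b | (~c & (e | ~a)))) & ~a) | (~b & d))

  ~c = 11110000111100001111000011110000
  ~a = 11111111111111110000000000000000
  (e | ~a) = 11111111111111110101010101010101
  (~c & (e | ~a)) = 11110000111100000101000001010000
  (b | (~c & (e | ~a))) = 11110000111111110101000011111111
  (d | (b | (~c & (e | ~a)))) = 11110011111111110111001111111111
  ((d | (b | (~c & (e | ~a)))) & ~a) = 11110011111111110000000000000000
  ~b = 11111111000000001111111100000000
  (~b & d) = 00110011000000000011001100000000
  (((d | (b | (~c & (e | ~a)))) & ~a) | (~b & d)) = 11110011111111110011001100000000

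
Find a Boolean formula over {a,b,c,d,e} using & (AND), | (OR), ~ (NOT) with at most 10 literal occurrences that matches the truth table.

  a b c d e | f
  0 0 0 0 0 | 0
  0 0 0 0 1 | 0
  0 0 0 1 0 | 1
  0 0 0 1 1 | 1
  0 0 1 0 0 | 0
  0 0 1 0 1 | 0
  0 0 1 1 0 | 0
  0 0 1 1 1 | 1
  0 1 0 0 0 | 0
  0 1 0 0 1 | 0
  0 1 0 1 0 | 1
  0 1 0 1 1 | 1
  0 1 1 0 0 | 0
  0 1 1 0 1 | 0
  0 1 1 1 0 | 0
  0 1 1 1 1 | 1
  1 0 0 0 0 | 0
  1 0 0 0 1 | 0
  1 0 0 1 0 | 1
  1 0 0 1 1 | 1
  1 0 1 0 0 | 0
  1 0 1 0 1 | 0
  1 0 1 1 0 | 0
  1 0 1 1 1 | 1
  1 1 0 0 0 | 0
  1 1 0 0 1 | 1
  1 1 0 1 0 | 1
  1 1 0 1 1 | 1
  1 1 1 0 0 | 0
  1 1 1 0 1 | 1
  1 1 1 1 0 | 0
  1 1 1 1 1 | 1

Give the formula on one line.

  ~c = 11110000111100001111000011110000
  (d & ~c) = 00110000001100000011000000110000
  (a & e) = 00000000000000000101010101010101
  ~d = 11001100110011001100110011001100
  (b & ~d) = 00000000110011000000000011001100
  (a & (b & ~d)) = 00000000000000000000000011001100
  ((a & e) & (a & (b & ~d))) = 00000000000000000000000001000100
  (e & d) = 00010001000100010001000100010001
  (((a & e) & (a & (b & ~d))) | (e & d)) = 00010001000100010001000101010101
  ((d & ~c) | (((a & e) & (a & (b & ~d))) | (e & d))) = 00110001001100010011000101110101

((d & ~c) | (((a & e) & (a & (b & ~d))) | (e & d)))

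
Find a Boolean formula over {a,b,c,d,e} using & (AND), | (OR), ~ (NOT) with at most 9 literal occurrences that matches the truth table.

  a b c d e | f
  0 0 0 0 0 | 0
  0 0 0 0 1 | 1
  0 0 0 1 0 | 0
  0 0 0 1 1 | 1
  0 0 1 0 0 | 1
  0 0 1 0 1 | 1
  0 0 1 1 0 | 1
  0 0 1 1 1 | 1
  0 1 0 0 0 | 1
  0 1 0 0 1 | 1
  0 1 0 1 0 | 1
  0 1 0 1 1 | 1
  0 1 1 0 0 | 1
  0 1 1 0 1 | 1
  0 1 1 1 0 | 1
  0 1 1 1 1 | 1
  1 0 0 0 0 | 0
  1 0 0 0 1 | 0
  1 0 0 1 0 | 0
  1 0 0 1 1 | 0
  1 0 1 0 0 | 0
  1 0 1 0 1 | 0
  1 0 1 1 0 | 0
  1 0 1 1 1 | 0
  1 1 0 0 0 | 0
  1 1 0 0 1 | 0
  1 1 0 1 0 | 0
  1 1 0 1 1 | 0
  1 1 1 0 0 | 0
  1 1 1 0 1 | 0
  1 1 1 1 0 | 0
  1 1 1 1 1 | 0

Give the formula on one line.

(((b & ~a) & ~c) | (~a & (c | e)))

  ~a = 11111111111111110000000000000000
  (b & ~a) = 00000000111111110000000000000000
  ~c = 11110000111100001111000011110000
  ((b & ~a) & ~c) = 00000000111100000000000000000000
  (c | e) = 01011111010111110101111101011111
  (~a & (c | e)) = 01011111010111110000000000000000
  (((b & ~a) & ~c) | (~a & (c | e))) = 01011111111111110000000000000000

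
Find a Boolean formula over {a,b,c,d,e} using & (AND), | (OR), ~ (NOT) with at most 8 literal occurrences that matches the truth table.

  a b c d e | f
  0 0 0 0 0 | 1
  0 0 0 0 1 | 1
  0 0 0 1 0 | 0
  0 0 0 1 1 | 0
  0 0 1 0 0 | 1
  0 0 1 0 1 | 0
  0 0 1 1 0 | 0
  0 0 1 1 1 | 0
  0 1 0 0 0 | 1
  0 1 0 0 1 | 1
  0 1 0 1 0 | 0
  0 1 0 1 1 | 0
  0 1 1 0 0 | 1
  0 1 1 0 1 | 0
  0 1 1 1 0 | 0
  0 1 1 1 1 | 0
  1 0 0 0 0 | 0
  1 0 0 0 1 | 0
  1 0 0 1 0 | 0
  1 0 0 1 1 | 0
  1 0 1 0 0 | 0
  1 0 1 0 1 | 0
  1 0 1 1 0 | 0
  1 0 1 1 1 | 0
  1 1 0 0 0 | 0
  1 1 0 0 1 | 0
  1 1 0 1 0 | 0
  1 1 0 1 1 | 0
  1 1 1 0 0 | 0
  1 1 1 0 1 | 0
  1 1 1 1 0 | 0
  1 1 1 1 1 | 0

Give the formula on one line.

  ~a = 11111111111111110000000000000000
  ~d = 11001100110011001100110011001100
  (~d | a) = 11001100110011001111111111111111
  (~a & (~d | a)) = 11001100110011000000000000000000
  ~c = 11110000111100001111000011110000
  (~d | b) = 11001100111111111100110011111111
  ~e = 10101010101010101010101010101010
  (a | ~e) = 10101010101010101111111111111111
  ((~d | b) & (a | ~e)) = 10001000101010101100110011111111
  (~c | ((~d | b) & (a | ~e))) = 11111000111110101111110011111111
  ((~a & (~d | a)) & (~c | ((~d | b) & (a | ~e)))) = 11001000110010000000000000000000

((~a & (~d | a)) & (~c | ((~d | b) & (a | ~e))))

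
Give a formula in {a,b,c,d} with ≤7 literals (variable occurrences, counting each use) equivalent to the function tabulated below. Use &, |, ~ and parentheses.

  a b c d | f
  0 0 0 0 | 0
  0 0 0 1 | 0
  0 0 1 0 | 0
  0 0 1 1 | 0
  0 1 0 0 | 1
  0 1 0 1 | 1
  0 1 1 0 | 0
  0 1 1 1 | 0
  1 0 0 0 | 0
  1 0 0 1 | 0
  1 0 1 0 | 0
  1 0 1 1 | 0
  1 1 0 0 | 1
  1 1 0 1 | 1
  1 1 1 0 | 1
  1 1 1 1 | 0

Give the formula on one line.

((b & ~c) | (a & (~d & b)))

  ~c = 1100110011001100
  (b & ~c) = 0000110000001100
  ~d = 1010101010101010
  (~d & b) = 0000101000001010
  (a & (~d & b)) = 0000000000001010
  ((b & ~c) | (a & (~d & b))) = 0000110000001110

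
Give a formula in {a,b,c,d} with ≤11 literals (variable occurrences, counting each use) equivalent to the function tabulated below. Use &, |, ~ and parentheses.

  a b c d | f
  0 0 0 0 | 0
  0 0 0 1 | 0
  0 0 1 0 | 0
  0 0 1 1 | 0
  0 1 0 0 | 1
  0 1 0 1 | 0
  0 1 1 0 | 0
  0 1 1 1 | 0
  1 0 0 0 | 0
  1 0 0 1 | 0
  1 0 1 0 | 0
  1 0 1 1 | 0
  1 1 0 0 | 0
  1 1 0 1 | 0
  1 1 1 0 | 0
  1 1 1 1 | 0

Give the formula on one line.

((~a | (d & (~c | ~a))) & (~c & ((c | ~d) & b)))

  ~a = 1111111100000000
  ~c = 1100110011001100
  (~c | ~a) = 1111111111001100
  (d & (~c | ~a)) = 0101010101000100
  (~a | (d & (~c | ~a))) = 1111111101000100
  ~d = 1010101010101010
  (c | ~d) = 1011101110111011
  ((c | ~d) & b) = 0000101100001011
  (~c & ((c | ~d) & b)) = 0000100000001000
  ((~a | (d & (~c | ~a))) & (~c & ((c | ~d) & b))) = 0000100000000000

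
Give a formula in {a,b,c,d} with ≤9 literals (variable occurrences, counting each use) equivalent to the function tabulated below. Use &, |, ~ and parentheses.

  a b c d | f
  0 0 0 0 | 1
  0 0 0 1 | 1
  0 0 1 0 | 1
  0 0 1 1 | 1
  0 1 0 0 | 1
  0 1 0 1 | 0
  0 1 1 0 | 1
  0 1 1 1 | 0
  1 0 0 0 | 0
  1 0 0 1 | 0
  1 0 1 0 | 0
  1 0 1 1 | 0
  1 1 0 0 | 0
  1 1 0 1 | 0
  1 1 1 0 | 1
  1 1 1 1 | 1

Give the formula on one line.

  (b & c) = 0000001100000011
  (a & (b & c)) = 0000000000000011
  ~d = 1010101010101010
  ~b = 1111000011110000
  (~d | ~b) = 1111101011111010
  ~a = 1111111100000000
  ((~d | ~b) & ~a) = 1111101000000000
  ((a & (b & c)) | ((~d | ~b) & ~a)) = 1111101000000011

((a & (b & c)) | ((~d | ~b) & ~a))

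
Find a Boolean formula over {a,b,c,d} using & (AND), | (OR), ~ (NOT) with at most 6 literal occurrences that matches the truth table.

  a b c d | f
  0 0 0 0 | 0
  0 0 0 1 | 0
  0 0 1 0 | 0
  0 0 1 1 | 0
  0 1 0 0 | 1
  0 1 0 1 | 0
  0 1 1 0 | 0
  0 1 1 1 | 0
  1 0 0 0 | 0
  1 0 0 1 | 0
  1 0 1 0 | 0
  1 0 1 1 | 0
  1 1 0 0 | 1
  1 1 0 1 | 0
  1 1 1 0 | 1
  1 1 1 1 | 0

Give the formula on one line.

(((a | ~c) & b) & ~d)

  ~c = 1100110011001100
  (a | ~c) = 1100110011111111
  ((a | ~c) & b) = 0000110000001111
  ~d = 1010101010101010
  (((a | ~c) & b) & ~d) = 0000100000001010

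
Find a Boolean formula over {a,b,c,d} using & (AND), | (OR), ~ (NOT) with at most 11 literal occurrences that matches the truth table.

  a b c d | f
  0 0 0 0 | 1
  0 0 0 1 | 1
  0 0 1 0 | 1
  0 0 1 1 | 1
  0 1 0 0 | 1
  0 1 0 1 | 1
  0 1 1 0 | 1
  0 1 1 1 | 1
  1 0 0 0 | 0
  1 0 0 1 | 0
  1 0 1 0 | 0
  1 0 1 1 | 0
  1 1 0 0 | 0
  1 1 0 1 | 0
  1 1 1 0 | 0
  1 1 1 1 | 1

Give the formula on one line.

(~a | ((b & d) & (c | ((d | (b & c)) & ~a))))

  ~a = 1111111100000000
  (b & d) = 0000010100000101
  (b & c) = 0000001100000011
  (d | (b & c)) = 0101011101010111
  ((d | (b & c)) & ~a) = 0101011100000000
  (c | ((d | (b & c)) & ~a)) = 0111011100110011
  ((b & d) & (c | ((d | (b & c)) & ~a))) = 0000010100000001
  (~a | ((b & d) & (c | ((d | (b & c)) & ~a)))) = 1111111100000001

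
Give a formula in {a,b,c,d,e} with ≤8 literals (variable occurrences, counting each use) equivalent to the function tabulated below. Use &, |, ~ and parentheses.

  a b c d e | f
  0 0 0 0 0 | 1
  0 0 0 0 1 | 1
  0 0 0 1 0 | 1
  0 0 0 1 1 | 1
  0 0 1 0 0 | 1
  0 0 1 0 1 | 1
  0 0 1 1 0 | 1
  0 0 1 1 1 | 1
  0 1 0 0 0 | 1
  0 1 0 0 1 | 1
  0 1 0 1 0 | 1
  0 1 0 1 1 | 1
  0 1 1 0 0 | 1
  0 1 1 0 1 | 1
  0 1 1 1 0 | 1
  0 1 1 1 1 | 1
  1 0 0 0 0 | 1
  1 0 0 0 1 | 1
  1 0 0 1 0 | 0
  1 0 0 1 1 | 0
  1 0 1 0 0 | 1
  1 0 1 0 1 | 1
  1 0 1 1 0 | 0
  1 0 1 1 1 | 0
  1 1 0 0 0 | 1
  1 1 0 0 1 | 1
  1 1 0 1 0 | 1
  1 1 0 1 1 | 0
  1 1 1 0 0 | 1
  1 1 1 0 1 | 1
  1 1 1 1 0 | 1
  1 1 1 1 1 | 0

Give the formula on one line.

((~d | (((a | ~b) | d) & (~e & b))) | (d & ~a))

  ~d = 11001100110011001100110011001100
  ~b = 11111111000000001111111100000000
  (a | ~b) = 11111111000000001111111111111111
  ((a | ~b) | d) = 11111111001100111111111111111111
  ~e = 10101010101010101010101010101010
  (~e & b) = 00000000101010100000000010101010
  (((a | ~b) | d) & (~e & b)) = 00000000001000100000000010101010
  (~d | (((a | ~b) | d) & (~e & b))) = 11001100111011101100110011101110
  ~a = 11111111111111110000000000000000
  (d & ~a) = 00110011001100110000000000000000
  ((~d | (((a | ~b) | d) & (~e & b))) | (d & ~a)) = 11111111111111111100110011101110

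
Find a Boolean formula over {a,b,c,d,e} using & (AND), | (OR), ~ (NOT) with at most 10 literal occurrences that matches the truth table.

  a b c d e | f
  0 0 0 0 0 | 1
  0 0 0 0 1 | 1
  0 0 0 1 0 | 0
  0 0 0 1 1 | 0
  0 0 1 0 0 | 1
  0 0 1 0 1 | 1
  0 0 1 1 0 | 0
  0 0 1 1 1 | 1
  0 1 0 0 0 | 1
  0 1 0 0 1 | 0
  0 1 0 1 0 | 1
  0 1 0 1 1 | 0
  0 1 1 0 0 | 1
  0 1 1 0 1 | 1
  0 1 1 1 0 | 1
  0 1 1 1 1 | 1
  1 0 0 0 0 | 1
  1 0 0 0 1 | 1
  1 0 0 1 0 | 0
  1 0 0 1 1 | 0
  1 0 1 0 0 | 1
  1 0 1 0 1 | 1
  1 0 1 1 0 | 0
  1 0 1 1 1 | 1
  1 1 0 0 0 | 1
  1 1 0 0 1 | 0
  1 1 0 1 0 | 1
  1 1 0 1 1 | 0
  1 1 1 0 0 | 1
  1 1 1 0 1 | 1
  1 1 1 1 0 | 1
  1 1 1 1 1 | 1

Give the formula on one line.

((e & c) | ((~d | b) & ((~e | c) | ~b)))

  (e & c) = 00000101000001010000010100000101
  ~d = 11001100110011001100110011001100
  (~d | b) = 11001100111111111100110011111111
  ~e = 10101010101010101010101010101010
  (~e | c) = 10101111101011111010111110101111
  ~b = 11111111000000001111111100000000
  ((~e | c) | ~b) = 11111111101011111111111110101111
  ((~d | b) & ((~e | c) | ~b)) = 11001100101011111100110010101111
  ((e & c) | ((~d | b) & ((~e | c) | ~b))) = 11001101101011111100110110101111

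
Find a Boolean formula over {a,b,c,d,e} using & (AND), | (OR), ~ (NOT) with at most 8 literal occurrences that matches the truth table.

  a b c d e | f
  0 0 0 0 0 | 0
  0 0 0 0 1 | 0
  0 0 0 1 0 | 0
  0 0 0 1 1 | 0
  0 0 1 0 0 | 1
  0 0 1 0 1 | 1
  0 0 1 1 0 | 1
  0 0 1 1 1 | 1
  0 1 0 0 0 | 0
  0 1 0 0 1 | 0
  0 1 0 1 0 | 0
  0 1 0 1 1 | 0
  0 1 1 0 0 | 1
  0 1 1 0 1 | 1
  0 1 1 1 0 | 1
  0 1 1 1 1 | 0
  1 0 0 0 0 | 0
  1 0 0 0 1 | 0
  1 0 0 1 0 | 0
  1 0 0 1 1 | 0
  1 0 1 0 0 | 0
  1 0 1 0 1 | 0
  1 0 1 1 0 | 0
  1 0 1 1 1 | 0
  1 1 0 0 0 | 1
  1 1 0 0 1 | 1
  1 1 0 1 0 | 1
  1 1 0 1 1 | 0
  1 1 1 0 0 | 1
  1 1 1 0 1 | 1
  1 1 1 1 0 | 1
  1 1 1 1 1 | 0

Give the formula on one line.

  (b & a) = 00000000000000000000000011111111
  ~a = 11111111111111110000000000000000
  (~a & c) = 00001111000011110000000000000000
  ((b & a) | (~a & c)) = 00001111000011110000000011111111
  ~d = 11001100110011001100110011001100
  ~b = 11111111000000001111111100000000
  ~e = 10101010101010101010101010101010
  (~b | ~e) = 11111111101010101111111110101010
  (~d | (~b | ~e)) = 11111111111011101111111111101110
  (((b & a) | (~a & c)) & (~d | (~b | ~e))) = 00001111000011100000000011101110

(((b & a) | (~a & c)) & (~d | (~b | ~e)))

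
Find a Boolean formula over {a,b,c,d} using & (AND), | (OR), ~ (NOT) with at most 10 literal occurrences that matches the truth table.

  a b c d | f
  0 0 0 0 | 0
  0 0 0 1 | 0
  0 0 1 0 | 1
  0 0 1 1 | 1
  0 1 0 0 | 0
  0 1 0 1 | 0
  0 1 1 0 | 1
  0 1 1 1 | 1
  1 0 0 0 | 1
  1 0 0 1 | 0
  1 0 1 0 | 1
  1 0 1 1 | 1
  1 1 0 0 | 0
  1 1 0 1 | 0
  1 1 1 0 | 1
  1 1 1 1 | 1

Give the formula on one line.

  ~b = 1111000011110000
  (~b | c) = 1111001111110011
  (a & (~b | c)) = 0000000011110011
  ~c = 1100110011001100
  (d | ~c) = 1101110111011101
  ((a & (~b | c)) & (d | ~c)) = 0000000011010001
  ~d = 1010101010101010
  (((a & (~b | c)) & (d | ~c)) & ~d) = 0000000010000000
  ((((a & (~b | c)) & (d | ~c)) & ~d) | c) = 0011001110110011

((((a & (~b | c)) & (d | ~c)) & ~d) | c)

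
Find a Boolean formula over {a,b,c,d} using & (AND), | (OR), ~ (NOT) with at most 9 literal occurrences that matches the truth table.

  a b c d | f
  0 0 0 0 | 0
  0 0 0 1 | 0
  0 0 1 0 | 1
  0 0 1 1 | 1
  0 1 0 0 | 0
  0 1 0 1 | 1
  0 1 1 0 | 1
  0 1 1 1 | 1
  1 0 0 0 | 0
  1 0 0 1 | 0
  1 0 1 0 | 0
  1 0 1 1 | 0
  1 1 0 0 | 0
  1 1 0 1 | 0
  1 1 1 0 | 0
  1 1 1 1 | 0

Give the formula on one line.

(~a & (c | (a | ((b | ~d) & d))))

  ~a = 1111111100000000
  ~d = 1010101010101010
  (b | ~d) = 1010111110101111
  ((b | ~d) & d) = 0000010100000101
  (a | ((b | ~d) & d)) = 0000010111111111
  (c | (a | ((b | ~d) & d))) = 0011011111111111
  (~a & (c | (a | ((b | ~d) & d)))) = 0011011100000000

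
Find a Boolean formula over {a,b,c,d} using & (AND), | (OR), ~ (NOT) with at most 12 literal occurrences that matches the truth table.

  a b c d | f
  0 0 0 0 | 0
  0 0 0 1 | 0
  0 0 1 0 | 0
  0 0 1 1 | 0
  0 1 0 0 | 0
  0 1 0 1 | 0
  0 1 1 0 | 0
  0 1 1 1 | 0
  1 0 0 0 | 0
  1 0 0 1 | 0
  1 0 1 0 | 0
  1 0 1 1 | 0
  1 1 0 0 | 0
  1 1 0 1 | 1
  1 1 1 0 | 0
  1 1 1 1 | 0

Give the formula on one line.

  (a | c) = 0011001111111111
  ~a = 1111111100000000
  ((a | c) & ~a) = 0011001100000000
  (a & d) = 0000000001010101
  (b & (a & d)) = 0000000000000101
  (((a | c) & ~a) | (b & (a & d))) = 0011001100000101
  ~c = 1100110011001100
  (c | b) = 0011111100111111
  (~c & (c | b)) = 0000110000001100
  ((((a | c) & ~a) | (b & (a & d))) & (~c & (c | b))) = 0000000000000100

((((a | c) & ~a) | (b & (a & d))) & (~c & (c | b)))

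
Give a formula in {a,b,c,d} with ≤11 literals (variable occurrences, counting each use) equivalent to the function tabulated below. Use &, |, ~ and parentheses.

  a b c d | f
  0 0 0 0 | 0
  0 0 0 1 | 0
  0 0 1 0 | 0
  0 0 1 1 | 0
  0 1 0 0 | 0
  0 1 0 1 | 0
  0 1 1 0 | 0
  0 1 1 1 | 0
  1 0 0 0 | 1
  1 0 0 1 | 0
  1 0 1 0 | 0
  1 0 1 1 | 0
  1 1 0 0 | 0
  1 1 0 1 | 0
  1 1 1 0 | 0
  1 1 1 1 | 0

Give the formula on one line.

  ~c = 1100110011001100
  ~d = 1010101010101010
  (~c & ~d) = 1000100010001000
  ~b = 1111000011110000
  ~a = 1111111100000000
  (d | ~a) = 1111111101010101
  (~b | (d | ~a)) = 1111111111110101
  (b | a) = 0000111111111111
  (a | d) = 0101010111111111
  ((b | a) & (a | d)) = 0000010111111111
  ((~b | (d | ~a)) & ((b | a) & (a | d))) = 0000010111110101
  ((~c & ~d) & ((~b | (d | ~a)) & ((b | a) & (a | d)))) = 0000000010000000

((~c & ~d) & ((~b | (d | ~a)) & ((b | a) & (a | d))))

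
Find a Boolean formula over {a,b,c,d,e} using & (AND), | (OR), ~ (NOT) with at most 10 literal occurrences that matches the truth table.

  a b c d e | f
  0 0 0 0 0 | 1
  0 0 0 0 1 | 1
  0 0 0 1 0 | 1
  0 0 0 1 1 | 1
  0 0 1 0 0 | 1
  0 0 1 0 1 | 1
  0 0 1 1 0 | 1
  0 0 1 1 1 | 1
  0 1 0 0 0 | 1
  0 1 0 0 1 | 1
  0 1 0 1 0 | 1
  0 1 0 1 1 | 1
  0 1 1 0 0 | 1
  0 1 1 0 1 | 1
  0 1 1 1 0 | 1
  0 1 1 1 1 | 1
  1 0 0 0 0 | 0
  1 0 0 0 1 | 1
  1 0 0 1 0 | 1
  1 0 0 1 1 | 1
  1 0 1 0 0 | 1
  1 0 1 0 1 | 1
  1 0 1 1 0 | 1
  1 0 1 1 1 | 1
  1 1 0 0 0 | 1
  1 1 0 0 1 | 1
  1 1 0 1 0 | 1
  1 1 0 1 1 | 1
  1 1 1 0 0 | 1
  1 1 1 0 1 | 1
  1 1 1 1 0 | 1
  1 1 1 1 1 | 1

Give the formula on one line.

(c | (((~b & ~a) & ~e) | ((b & ~e) | (e | d))))

  ~b = 11111111000000001111111100000000
  ~a = 11111111111111110000000000000000
  (~b & ~a) = 11111111000000000000000000000000
  ~e = 10101010101010101010101010101010
  ((~b & ~a) & ~e) = 10101010000000000000000000000000
  (b & ~e) = 00000000101010100000000010101010
  (e | d) = 01110111011101110111011101110111
  ((b & ~e) | (e | d)) = 01110111111111110111011111111111
  (((~b & ~a) & ~e) | ((b & ~e) | (e | d))) = 11111111111111110111011111111111
  (c | (((~b & ~a) & ~e) | ((b & ~e) | (e | d)))) = 11111111111111110111111111111111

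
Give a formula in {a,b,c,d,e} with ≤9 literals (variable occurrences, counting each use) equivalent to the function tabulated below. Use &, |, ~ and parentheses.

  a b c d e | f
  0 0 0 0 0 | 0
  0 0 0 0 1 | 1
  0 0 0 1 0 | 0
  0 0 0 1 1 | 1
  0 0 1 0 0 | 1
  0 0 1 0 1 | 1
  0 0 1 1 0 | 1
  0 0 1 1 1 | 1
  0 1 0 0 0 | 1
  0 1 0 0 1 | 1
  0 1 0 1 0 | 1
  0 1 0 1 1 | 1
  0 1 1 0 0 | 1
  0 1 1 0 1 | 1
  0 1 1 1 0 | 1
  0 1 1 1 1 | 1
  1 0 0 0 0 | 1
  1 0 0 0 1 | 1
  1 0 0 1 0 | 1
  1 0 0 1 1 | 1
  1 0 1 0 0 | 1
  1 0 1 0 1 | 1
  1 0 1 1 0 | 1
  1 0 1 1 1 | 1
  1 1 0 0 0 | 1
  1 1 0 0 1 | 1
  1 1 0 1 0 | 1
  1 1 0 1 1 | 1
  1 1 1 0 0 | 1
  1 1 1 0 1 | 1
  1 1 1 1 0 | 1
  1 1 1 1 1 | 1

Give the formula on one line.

(e | ((((~a | ~b) | ~d) | ~e) & (c | (a | b))))

  ~a = 11111111111111110000000000000000
  ~b = 11111111000000001111111100000000
  (~a | ~b) = 11111111111111111111111100000000
  ~d = 11001100110011001100110011001100
  ((~a | ~b) | ~d) = 11111111111111111111111111001100
  ~e = 10101010101010101010101010101010
  (((~a | ~b) | ~d) | ~e) = 11111111111111111111111111101110
  (a | b) = 00000000111111111111111111111111
  (c | (a | b)) = 00001111111111111111111111111111
  ((((~a | ~b) | ~d) | ~e) & (c | (a | b))) = 00001111111111111111111111101110
  (e | ((((~a | ~b) | ~d) | ~e) & (c | (a | b)))) = 01011111111111111111111111111111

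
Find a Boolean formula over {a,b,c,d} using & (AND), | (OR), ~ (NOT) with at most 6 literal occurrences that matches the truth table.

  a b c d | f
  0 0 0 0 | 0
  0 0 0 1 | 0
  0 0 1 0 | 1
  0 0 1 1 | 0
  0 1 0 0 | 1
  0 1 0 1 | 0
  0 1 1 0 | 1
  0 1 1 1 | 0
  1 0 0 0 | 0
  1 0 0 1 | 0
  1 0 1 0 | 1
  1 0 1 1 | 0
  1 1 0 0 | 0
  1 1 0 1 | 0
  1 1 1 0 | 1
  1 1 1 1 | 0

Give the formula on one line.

  ~a = 1111111100000000
  (~a & b) = 0000111100000000
  (c | (~a & b)) = 0011111100110011
  ~d = 1010101010101010
  ((c | (~a & b)) & ~d) = 0010101000100010

((c | (~a & b)) & ~d)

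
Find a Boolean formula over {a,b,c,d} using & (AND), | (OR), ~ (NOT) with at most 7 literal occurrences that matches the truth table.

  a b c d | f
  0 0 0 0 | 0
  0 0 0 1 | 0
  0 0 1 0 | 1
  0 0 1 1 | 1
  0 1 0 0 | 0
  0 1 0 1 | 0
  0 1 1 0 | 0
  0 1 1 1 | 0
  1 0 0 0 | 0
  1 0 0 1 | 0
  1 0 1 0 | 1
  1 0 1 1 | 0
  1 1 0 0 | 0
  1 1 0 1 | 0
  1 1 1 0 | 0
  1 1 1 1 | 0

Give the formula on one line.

  ~b = 1111000011110000
  (c & ~b) = 0011000000110000
  ~d = 1010101010101010
  ~a = 1111111100000000
  (~d | ~a) = 1111111110101010
  ((c & ~b) & (~d | ~a)) = 0011000000100000

((c & ~b) & (~d | ~a))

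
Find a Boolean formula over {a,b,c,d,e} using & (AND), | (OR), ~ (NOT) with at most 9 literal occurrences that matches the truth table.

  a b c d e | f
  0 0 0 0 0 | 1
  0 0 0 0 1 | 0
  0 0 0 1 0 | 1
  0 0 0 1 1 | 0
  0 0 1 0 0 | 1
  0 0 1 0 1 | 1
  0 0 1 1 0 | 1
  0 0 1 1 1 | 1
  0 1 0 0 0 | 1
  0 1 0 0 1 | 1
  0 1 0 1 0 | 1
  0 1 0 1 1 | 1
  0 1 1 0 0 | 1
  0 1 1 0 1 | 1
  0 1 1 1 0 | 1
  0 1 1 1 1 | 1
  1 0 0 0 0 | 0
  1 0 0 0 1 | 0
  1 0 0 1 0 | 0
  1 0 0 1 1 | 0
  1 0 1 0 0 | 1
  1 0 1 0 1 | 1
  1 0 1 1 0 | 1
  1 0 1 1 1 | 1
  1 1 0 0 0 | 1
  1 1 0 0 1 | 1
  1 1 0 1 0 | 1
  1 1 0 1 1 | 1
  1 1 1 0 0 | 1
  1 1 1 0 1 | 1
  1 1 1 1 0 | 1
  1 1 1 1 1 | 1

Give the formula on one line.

((c | b) | ((~e & ~a) | (b & (~c | ~b))))

  (c | b) = 00001111111111110000111111111111
  ~e = 10101010101010101010101010101010
  ~a = 11111111111111110000000000000000
  (~e & ~a) = 10101010101010100000000000000000
  ~c = 11110000111100001111000011110000
  ~b = 11111111000000001111111100000000
  (~c | ~b) = 11111111111100001111111111110000
  (b & (~c | ~b)) = 00000000111100000000000011110000
  ((~e & ~a) | (b & (~c | ~b))) = 10101010111110100000000011110000
  ((c | b) | ((~e & ~a) | (b & (~c | ~b)))) = 10101111111111110000111111111111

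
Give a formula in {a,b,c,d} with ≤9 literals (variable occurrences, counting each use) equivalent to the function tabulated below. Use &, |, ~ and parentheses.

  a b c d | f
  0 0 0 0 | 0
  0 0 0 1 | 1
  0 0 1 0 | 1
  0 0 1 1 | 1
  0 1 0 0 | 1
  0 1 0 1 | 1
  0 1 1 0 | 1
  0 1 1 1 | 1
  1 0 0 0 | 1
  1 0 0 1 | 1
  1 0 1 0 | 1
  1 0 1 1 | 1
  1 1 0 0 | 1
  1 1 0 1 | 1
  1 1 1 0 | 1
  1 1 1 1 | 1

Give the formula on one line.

((a | ((b | (a & c)) | d)) | (~b & c))

  (a & c) = 0000000000110011
  (b | (a & c)) = 0000111100111111
  ((b | (a & c)) | d) = 0101111101111111
  (a | ((b | (a & c)) | d)) = 0101111111111111
  ~b = 1111000011110000
  (~b & c) = 0011000000110000
  ((a | ((b | (a & c)) | d)) | (~b & c)) = 0111111111111111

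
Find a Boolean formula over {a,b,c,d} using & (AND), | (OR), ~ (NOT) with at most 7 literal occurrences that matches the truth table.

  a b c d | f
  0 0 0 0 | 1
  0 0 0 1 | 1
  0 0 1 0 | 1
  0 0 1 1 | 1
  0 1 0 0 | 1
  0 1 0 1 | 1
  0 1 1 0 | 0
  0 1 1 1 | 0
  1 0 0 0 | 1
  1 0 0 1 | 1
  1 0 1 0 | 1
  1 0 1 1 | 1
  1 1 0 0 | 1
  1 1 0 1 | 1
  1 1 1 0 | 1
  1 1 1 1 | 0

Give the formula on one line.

  ~c = 1100110011001100
  ~b = 1111000011110000
  (~c | ~b) = 1111110011111100
  ~d = 1010101010101010
  (a & ~d) = 0000000010101010
  ((~c | ~b) | (a & ~d)) = 1111110011111110

((~c | ~b) | (a & ~d))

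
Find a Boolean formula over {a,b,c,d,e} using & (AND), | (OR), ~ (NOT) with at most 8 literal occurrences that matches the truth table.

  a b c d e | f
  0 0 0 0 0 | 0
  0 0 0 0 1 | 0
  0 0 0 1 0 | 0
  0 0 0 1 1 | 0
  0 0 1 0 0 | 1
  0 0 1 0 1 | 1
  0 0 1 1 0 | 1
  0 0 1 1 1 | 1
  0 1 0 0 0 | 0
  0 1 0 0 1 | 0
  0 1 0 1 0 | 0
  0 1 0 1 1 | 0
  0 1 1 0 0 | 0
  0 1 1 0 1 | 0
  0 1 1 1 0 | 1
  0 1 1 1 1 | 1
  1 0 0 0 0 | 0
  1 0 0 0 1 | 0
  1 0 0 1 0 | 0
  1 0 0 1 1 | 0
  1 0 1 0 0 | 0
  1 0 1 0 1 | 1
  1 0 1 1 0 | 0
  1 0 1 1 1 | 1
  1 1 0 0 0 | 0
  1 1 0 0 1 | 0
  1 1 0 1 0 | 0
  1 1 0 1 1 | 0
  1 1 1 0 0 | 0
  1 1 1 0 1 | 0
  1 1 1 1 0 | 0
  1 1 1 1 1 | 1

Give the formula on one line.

(((d | ~b) & (e | ~a)) & c)

  ~b = 11111111000000001111111100000000
  (d | ~b) = 11111111001100111111111100110011
  ~a = 11111111111111110000000000000000
  (e | ~a) = 11111111111111110101010101010101
  ((d | ~b) & (e | ~a)) = 11111111001100110101010100010001
  (((d | ~b) & (e | ~a)) & c) = 00001111000000110000010100000001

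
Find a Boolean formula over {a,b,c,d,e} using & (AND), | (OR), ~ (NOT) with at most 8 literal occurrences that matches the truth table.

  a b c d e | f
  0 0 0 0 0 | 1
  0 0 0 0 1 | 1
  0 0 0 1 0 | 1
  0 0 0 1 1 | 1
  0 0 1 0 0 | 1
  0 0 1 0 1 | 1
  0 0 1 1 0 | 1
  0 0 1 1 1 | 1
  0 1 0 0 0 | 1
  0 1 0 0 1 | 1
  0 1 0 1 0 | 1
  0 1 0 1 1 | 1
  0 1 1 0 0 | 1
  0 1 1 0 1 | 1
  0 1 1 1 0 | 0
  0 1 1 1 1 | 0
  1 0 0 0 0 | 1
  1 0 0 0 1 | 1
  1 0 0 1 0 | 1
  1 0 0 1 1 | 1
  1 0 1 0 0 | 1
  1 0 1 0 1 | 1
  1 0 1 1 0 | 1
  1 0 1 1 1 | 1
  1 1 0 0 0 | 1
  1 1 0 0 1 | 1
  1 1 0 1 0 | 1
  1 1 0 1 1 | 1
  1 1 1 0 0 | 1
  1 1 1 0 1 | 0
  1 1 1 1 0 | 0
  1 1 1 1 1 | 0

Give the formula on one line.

  ~b = 11111111000000001111111100000000
  ~c = 11110000111100001111000011110000
  (~b | ~c) = 11111111111100001111111111110000
  ~e = 10101010101010101010101010101010
  (~c | ~e) = 11111010111110101111101011111010
  ~a = 11111111111111110000000000000000
  ((~c | ~e) | ~a) = 11111111111111111111101011111010
  ~d = 11001100110011001100110011001100
  (((~c | ~e) | ~a) & ~d) = 11001100110011001100100011001000
  ((~b | ~c) | (((~c | ~e) | ~a) & ~d)) = 11111111111111001111111111111000

((~b | ~c) | (((~c | ~e) | ~a) & ~d))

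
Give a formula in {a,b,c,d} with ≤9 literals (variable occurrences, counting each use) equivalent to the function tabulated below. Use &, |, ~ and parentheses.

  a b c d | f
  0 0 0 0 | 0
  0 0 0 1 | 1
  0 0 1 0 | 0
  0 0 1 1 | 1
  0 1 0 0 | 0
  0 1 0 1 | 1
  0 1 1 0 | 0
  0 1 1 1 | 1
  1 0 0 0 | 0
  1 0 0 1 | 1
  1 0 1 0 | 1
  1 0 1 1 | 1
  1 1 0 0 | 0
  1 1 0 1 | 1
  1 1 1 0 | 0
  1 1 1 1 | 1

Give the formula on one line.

  ~d = 1010101010101010
  (b | ~d) = 1010111110101111
  (d & c) = 0001000100010001
  ~c = 1100110011001100
  ((d & c) | ~c) = 1101110111011101
  ((b | ~d) & ((d & c) | ~c)) = 1000110110001101
  ~b = 1111000011110000
  (((b | ~d) & ((d & c) | ~c)) | ~b) = 1111110111111101
  ((((b | ~d) & ((d & c) | ~c)) | ~b) & a) = 0000000011111101
  (c & ((((b | ~d) & ((d & c) | ~c)) | ~b) & a)) = 0000000000110001
  (d | (c & ((((b | ~d) & ((d & c) | ~c)) | ~b) & a))) = 0101010101110101

(d | (c & ((((b | ~d) & ((d & c) | ~c)) | ~b) & a)))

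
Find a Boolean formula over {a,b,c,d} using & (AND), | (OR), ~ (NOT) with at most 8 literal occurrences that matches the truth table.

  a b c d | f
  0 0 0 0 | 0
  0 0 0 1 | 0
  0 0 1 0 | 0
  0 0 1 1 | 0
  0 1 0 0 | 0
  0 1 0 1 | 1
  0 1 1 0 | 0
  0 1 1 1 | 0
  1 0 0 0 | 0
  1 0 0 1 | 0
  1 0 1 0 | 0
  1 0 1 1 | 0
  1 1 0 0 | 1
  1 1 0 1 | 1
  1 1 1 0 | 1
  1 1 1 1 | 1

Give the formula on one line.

(b & (((a | b) & (d & ~c)) | (~b | a)))

  (a | b) = 0000111111111111
  ~c = 1100110011001100
  (d & ~c) = 0100010001000100
  ((a | b) & (d & ~c)) = 0000010001000100
  ~b = 1111000011110000
  (~b | a) = 1111000011111111
  (((a | b) & (d & ~c)) | (~b | a)) = 1111010011111111
  (b & (((a | b) & (d & ~c)) | (~b | a))) = 0000010000001111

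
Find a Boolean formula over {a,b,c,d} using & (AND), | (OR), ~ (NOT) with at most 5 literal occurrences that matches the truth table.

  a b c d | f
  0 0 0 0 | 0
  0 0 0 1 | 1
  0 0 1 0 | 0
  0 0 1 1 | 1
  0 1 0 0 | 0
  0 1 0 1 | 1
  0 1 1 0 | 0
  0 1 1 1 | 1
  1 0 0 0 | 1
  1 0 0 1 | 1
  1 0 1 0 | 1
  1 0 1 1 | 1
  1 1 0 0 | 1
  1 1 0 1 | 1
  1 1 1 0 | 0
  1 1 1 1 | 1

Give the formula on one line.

  ~b = 1111000011110000
  ~c = 1100110011001100
  (~b | ~c) = 1111110011111100
  (a & (~b | ~c)) = 0000000011111100
  (d | (a & (~b | ~c))) = 0101010111111101

(d | (a & (~b | ~c)))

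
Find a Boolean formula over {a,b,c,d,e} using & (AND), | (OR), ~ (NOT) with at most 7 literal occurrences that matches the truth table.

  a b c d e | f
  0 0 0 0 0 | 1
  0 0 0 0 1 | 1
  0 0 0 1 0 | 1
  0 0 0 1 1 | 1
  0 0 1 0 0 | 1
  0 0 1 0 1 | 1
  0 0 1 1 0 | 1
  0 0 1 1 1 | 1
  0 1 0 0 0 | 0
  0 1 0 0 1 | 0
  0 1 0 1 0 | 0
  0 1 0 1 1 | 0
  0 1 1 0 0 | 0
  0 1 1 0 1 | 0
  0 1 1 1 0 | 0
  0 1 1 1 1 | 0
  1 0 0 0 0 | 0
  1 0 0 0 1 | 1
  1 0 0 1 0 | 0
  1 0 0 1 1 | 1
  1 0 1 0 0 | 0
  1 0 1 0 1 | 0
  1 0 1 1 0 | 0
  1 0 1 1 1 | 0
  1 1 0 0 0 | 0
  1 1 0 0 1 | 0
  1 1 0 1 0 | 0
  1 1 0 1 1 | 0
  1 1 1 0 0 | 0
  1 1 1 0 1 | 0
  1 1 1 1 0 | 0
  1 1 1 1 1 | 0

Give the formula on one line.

  ~a = 11111111111111110000000000000000
  ~c = 11110000111100001111000011110000
  (e & ~c) = 01010000010100000101000001010000
  (~a | (e & ~c)) = 11111111111111110101000001010000
  ~b = 11111111000000001111111100000000
  ((~a | (e & ~c)) & ~b) = 11111111000000000101000000000000

((~a | (e & ~c)) & ~b)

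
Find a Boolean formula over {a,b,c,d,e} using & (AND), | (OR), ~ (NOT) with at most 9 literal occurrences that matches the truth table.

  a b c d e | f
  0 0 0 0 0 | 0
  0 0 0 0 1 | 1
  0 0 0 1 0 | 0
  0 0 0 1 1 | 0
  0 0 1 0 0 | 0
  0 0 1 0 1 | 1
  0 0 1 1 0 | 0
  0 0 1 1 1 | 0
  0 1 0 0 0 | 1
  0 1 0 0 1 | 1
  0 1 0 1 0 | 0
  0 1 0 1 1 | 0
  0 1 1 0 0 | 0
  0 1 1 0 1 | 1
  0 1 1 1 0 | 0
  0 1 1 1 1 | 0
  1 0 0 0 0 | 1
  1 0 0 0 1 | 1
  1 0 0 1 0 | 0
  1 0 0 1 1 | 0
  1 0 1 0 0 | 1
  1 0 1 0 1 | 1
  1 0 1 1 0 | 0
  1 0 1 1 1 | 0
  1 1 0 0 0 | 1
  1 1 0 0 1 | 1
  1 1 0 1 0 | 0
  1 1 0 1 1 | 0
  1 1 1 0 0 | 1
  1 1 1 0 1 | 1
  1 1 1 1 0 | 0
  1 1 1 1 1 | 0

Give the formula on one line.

  ~d = 11001100110011001100110011001100
  ~c = 11110000111100001111000011110000
  (b & ~c) = 00000000111100000000000011110000
  (d | a) = 00110011001100111111111111111111
  ((b & ~c) | (d | a)) = 00110011111100111111111111111111
  (((b & ~c) | (d | a)) | e) = 01110111111101111111111111111111
  (~d & (((b & ~c) | (d | a)) | e)) = 01000100110001001100110011001100

(~d & (((b & ~c) | (d | a)) | e))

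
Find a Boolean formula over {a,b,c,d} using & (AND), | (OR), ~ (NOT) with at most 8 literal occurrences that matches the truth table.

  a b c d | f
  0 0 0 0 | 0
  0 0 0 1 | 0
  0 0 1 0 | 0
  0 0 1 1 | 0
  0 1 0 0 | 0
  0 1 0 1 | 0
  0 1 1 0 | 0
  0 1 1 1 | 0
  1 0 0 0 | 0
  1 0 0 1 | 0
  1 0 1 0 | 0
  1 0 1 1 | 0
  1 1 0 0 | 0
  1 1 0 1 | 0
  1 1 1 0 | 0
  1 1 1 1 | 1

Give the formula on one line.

(((a & b) & (~b | c)) & d)

  (a & b) = 0000000000001111
  ~b = 1111000011110000
  (~b | c) = 1111001111110011
  ((a & b) & (~b | c)) = 0000000000000011
  (((a & b) & (~b | c)) & d) = 0000000000000001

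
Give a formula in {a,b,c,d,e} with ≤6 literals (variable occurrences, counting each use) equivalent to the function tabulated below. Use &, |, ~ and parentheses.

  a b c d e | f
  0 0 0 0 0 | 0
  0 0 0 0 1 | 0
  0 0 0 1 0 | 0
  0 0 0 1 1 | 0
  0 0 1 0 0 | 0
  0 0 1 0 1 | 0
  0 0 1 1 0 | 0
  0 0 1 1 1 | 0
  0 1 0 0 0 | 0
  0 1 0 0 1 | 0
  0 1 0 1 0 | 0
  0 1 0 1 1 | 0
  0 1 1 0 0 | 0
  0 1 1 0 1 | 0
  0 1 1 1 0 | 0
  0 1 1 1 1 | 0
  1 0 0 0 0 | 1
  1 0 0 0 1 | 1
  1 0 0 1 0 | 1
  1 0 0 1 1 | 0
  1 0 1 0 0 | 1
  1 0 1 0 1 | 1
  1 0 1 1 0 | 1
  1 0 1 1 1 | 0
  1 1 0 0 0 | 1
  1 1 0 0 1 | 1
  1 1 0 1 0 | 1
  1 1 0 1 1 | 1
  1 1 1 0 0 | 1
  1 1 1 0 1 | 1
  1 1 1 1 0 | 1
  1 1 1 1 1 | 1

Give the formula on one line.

  ~d = 11001100110011001100110011001100
  (~d | b) = 11001100111111111100110011111111
  ((~d | b) & e) = 01000100010101010100010001010101
  ~e = 10101010101010101010101010101010
  ~a = 11111111111111110000000000000000
  (~e | ~a) = 11111111111111111010101010101010
  (((~d | b) & e) | (~e | ~a)) = 11111111111111111110111011111111
  ((((~d | b) & e) | (~e | ~a)) & a) = 00000000000000001110111011111111

((((~d | b) & e) | (~e | ~a)) & a)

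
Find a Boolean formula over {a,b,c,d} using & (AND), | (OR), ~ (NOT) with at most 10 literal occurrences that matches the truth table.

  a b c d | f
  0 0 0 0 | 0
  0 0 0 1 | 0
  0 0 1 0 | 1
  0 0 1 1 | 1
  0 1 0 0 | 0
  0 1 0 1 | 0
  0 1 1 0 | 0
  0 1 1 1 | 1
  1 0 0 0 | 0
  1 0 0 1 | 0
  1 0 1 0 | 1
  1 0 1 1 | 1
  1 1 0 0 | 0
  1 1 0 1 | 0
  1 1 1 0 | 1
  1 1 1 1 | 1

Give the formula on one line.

  ~b = 1111000011110000
  ~d = 1010101010101010
  (~d | ~b) = 1111101011111010
  ((~d | ~b) & c) = 0011001000110010
  (~b & ((~d | ~b) & c)) = 0011000000110000
  (d | a) = 0101010111111111
  (c & (d | a)) = 0001000100110011
  ((~b & ((~d | ~b) & c)) | (c & (d | a))) = 0011000100110011

((~b & ((~d | ~b) & c)) | (c & (d | a)))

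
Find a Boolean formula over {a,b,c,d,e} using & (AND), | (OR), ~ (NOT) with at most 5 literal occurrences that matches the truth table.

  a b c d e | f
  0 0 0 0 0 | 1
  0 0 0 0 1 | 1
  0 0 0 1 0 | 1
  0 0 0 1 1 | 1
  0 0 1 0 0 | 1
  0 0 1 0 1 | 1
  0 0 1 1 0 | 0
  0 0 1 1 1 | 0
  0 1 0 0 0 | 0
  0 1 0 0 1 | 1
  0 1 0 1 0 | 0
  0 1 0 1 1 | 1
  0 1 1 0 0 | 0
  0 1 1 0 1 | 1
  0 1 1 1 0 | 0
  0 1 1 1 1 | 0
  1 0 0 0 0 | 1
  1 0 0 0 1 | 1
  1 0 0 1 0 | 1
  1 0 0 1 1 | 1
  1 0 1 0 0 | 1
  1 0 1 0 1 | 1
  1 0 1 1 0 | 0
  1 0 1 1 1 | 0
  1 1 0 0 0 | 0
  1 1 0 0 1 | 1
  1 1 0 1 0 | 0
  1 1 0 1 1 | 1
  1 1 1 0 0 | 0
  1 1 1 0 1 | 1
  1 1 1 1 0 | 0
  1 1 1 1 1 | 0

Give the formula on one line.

  ~b = 11111111000000001111111100000000
  (e | ~b) = 11111111010101011111111101010101
  ~c = 11110000111100001111000011110000
  ~d = 11001100110011001100110011001100
  (~c | ~d) = 11111100111111001111110011111100
  ((e | ~b) & (~c | ~d)) = 11111100010101001111110001010100

((e | ~b) & (~c | ~d))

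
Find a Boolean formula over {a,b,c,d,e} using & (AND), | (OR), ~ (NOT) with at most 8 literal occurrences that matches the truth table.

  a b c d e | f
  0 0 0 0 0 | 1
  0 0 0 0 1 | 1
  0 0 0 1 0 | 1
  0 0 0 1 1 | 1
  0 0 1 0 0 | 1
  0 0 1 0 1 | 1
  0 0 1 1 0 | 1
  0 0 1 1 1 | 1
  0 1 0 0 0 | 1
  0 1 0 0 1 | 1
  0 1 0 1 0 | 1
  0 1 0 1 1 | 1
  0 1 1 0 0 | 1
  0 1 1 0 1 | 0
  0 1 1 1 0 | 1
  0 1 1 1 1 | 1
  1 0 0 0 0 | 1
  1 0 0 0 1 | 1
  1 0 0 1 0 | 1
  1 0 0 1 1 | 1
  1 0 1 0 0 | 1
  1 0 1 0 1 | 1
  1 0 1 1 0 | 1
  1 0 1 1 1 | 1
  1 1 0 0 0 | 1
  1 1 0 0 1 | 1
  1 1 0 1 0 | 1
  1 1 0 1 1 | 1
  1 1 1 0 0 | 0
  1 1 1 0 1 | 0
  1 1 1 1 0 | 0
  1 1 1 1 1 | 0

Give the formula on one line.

(((~a & (d | ~e)) | ~c) | ~b)

  ~a = 11111111111111110000000000000000
  ~e = 10101010101010101010101010101010
  (d | ~e) = 10111011101110111011101110111011
  (~a & (d | ~e)) = 10111011101110110000000000000000
  ~c = 11110000111100001111000011110000
  ((~a & (d | ~e)) | ~c) = 11111011111110111111000011110000
  ~b = 11111111000000001111111100000000
  (((~a & (d | ~e)) | ~c) | ~b) = 11111111111110111111111111110000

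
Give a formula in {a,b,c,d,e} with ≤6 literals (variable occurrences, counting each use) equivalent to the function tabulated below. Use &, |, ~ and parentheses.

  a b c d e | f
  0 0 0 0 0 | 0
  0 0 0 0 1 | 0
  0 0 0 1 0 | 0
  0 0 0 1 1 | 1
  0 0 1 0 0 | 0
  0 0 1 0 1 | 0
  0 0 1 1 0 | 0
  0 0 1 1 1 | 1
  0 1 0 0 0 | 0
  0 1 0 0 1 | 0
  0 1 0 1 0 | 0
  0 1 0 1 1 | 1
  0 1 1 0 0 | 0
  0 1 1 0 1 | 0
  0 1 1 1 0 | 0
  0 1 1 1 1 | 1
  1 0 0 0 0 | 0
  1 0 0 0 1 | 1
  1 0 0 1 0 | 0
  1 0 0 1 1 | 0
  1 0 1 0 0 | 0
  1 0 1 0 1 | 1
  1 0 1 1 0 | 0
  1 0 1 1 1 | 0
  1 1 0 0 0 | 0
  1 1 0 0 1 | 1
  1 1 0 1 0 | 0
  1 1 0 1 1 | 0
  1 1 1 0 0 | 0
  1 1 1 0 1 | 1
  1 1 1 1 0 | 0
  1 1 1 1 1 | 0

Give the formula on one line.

(((d | a) & (~d | ~a)) & e)

  (d | a) = 00110011001100111111111111111111
  ~d = 11001100110011001100110011001100
  ~a = 11111111111111110000000000000000
  (~d | ~a) = 11111111111111111100110011001100
  ((d | a) & (~d | ~a)) = 00110011001100111100110011001100
  (((d | a) & (~d | ~a)) & e) = 00010001000100010100010001000100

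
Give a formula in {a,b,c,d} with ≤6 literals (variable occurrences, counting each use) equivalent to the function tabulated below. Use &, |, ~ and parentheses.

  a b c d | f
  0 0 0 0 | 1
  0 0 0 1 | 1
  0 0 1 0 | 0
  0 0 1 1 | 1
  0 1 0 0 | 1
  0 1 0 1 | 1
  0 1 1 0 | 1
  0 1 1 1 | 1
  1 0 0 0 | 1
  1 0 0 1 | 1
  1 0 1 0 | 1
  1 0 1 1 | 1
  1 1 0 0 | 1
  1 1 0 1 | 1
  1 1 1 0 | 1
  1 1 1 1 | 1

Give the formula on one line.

  ~d = 1010101010101010
  (a & ~d) = 0000000010101010
  ~c = 1100110011001100
  (~c | b) = 1100111111001111
  ((a & ~d) | (~c | b)) = 1100111111101111
  (((a & ~d) | (~c | b)) | d) = 1101111111111111

(((a & ~d) | (~c | b)) | d)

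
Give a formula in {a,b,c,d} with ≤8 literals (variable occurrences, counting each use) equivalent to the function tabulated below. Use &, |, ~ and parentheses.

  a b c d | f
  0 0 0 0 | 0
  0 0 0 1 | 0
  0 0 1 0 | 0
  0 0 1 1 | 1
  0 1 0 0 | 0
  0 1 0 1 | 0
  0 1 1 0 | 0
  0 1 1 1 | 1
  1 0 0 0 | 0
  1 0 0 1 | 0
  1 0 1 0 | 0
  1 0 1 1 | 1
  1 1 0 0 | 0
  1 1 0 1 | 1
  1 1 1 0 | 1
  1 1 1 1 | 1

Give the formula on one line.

  (d & c) = 0001000100010001
  ~b = 1111000011110000
  (a | ~b) = 1111000011111111
  (b & (a | ~b)) = 0000000000001111
  (c | d) = 0111011101110111
  ((b & (a | ~b)) & (c | d)) = 0000000000000111
  ((d & c) | ((b & (a | ~b)) & (c | d))) = 0001000100010111

((d & c) | ((b & (a | ~b)) & (c | d)))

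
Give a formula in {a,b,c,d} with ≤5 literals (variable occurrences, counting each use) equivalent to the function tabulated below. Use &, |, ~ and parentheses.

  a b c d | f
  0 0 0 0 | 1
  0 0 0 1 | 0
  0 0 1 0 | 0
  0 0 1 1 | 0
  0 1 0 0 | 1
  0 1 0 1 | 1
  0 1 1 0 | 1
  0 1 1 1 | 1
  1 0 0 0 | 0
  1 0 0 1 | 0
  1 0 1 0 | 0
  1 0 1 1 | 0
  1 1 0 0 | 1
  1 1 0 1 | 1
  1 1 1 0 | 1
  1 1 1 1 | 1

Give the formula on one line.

  ~a = 1111111100000000
  ~d = 1010101010101010
  (~a & ~d) = 1010101000000000
  (b | (~a & ~d)) = 1010111100001111
  ~c = 1100110011001100
  ((b | (~a & ~d)) & ~c) = 1000110000001100
  (b | ((b | (~a & ~d)) & ~c)) = 1000111100001111

(b | ((b | (~a & ~d)) & ~c))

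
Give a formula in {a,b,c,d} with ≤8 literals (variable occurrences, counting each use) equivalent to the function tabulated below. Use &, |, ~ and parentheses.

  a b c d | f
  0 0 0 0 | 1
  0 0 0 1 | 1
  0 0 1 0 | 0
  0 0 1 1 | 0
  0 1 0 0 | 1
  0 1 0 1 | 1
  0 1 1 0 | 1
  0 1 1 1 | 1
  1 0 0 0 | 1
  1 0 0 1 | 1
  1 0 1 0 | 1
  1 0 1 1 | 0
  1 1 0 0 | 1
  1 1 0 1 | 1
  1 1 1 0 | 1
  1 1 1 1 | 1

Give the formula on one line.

(~c | ((~c & d) | ((~d & a) | (c & b))))

  ~c = 1100110011001100
  (~c & d) = 0100010001000100
  ~d = 1010101010101010
  (~d & a) = 0000000010101010
  (c & b) = 0000001100000011
  ((~d & a) | (c & b)) = 0000001110101011
  ((~c & d) | ((~d & a) | (c & b))) = 0100011111101111
  (~c | ((~c & d) | ((~d & a) | (c & b)))) = 1100111111101111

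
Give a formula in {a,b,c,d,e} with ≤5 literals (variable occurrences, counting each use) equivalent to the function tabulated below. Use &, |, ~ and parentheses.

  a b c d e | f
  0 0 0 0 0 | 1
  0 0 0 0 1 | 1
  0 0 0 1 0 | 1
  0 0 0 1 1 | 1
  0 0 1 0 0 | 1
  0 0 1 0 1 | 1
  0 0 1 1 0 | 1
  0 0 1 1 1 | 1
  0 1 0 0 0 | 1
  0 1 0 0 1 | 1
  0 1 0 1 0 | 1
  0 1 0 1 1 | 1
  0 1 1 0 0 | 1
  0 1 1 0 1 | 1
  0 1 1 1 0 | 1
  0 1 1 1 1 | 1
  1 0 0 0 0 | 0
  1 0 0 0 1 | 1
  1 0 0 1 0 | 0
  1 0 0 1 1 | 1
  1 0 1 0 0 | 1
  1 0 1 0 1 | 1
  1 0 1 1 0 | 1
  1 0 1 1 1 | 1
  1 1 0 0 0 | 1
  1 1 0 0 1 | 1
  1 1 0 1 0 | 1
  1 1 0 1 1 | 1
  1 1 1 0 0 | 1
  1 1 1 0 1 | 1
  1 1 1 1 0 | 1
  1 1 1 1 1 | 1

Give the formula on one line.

  ~c = 11110000111100001111000011110000
  (b & ~c) = 00000000111100000000000011110000
  ~a = 11111111111111110000000000000000
  ((b & ~c) | ~a) = 11111111111111110000000011110000
  (((b & ~c) | ~a) | e) = 11111111111111110101010111110101
  (c | (((b & ~c) | ~a) | e)) = 11111111111111110101111111111111

(c | (((b & ~c) | ~a) | e))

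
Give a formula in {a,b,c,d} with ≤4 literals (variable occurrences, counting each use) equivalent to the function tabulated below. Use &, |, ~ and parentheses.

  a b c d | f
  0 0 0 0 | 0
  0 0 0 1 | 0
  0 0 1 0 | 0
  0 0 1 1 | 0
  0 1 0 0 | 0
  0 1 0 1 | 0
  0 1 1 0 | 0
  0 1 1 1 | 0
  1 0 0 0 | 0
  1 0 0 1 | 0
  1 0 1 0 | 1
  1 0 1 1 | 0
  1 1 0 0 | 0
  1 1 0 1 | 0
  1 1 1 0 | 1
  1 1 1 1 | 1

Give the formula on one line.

((c & a) & (~d | b))

  (c & a) = 0000000000110011
  ~d = 1010101010101010
  (~d | b) = 1010111110101111
  ((c & a) & (~d | b)) = 0000000000100011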